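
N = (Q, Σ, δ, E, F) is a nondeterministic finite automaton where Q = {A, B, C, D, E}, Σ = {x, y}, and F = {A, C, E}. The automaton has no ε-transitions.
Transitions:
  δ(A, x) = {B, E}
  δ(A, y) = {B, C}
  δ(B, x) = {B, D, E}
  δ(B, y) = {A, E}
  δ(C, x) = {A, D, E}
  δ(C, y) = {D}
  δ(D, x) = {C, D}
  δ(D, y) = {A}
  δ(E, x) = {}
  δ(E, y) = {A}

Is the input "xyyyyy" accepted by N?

rejected

Start: {E}
read x: {}
The reachable set is empty and stays empty for the remaining 5 symbols.
Reachable ∩ accepting = {} — empty.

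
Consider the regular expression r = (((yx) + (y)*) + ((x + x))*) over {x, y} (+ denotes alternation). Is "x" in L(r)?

yes

The right alternative ((x+x))* matches x.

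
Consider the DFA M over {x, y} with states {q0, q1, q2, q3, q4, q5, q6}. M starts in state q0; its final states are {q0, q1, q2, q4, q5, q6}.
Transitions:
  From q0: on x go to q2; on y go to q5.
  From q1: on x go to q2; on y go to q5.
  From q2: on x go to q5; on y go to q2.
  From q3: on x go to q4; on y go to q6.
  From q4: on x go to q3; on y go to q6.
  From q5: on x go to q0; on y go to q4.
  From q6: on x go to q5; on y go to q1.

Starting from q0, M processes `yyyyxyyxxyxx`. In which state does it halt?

q0 --y--> q5
q5 --y--> q4
q4 --y--> q6
q6 --y--> q1
q1 --x--> q2
q2 --y--> q2
q2 --y--> q2
q2 --x--> q5
q5 --x--> q0
q0 --y--> q5
q5 --x--> q0
q0 --x--> q2

q2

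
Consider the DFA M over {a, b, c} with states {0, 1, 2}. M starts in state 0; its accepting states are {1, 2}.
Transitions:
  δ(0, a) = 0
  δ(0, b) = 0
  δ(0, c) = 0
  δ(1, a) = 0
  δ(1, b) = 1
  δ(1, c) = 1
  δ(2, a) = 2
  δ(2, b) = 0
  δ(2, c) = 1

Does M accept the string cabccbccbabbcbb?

rejected

0 --c--> 0
0 --a--> 0
0 --b--> 0
0 --c--> 0
0 --c--> 0
0 --b--> 0
0 --c--> 0
0 --c--> 0
0 --b--> 0
0 --a--> 0
0 --b--> 0
0 --b--> 0
0 --c--> 0
0 --b--> 0
0 --b--> 0
End in state 0, which is not an accepting state.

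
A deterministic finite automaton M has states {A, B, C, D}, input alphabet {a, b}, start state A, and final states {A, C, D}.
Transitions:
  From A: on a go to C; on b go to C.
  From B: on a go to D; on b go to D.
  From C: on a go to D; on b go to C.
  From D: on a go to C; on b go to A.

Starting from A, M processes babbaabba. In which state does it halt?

D

A --b--> C
C --a--> D
D --b--> A
A --b--> C
C --a--> D
D --a--> C
C --b--> C
C --b--> C
C --a--> D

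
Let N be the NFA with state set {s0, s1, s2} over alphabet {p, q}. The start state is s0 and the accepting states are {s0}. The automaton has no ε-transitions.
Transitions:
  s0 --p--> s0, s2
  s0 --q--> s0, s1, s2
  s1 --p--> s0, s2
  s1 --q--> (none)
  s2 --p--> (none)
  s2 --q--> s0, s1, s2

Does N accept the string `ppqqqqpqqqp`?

Start: {s0}
read p: {s0, s2}
read p: {s0, s2}
read q: {s0, s1, s2}
read q: {s0, s1, s2}
read q: {s0, s1, s2}
read q: {s0, s1, s2}
read p: {s0, s2}
read q: {s0, s1, s2}
read q: {s0, s1, s2}
read q: {s0, s1, s2}
read p: {s0, s2}
Reachable ∩ accepting = {s0} — nonempty.

accepted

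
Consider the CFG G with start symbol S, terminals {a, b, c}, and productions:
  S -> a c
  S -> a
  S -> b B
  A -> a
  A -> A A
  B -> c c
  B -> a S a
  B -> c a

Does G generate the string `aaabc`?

no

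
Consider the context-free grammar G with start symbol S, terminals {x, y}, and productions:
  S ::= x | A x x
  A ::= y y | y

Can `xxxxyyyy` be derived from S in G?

no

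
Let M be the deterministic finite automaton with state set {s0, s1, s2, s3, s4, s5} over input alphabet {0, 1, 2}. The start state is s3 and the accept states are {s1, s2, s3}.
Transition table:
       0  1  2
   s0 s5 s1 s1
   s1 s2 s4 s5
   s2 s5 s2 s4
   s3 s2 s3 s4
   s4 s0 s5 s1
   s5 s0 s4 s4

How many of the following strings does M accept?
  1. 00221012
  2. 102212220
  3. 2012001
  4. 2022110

0

00221012: rejected
102212220: rejected
2012001: rejected
2022110: rejected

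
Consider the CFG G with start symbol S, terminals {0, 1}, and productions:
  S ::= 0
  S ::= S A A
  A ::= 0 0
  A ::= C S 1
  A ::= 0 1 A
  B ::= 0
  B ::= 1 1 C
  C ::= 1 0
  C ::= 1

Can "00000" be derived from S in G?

S ⇒ SAA ⇒ 0AA ⇒ 000A ⇒ 00000

yes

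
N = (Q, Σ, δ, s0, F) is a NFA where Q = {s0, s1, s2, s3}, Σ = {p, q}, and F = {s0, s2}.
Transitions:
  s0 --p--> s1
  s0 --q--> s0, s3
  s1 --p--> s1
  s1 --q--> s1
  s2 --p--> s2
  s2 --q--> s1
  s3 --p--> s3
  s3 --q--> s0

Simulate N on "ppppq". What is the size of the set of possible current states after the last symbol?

1

Start: {s0}
read p: {s1}
read p: {s1}
read p: {s1}
read p: {s1}
read q: {s1}
Final reachable set {s1} has 1 state.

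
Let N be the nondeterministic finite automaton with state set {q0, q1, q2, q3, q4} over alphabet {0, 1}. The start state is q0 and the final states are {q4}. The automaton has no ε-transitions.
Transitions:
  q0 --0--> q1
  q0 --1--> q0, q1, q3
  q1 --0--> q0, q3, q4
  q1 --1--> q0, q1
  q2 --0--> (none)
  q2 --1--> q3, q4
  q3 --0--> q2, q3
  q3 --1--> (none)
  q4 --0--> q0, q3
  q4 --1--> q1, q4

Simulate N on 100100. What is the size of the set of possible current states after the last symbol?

Start: {q0}
read 1: {q0, q1, q3}
read 0: {q0, q1, q2, q3, q4}
read 0: {q0, q1, q2, q3, q4}
read 1: {q0, q1, q3, q4}
read 0: {q0, q1, q2, q3, q4}
read 0: {q0, q1, q2, q3, q4}
Final reachable set {q0, q1, q2, q3, q4} has 5 states.

5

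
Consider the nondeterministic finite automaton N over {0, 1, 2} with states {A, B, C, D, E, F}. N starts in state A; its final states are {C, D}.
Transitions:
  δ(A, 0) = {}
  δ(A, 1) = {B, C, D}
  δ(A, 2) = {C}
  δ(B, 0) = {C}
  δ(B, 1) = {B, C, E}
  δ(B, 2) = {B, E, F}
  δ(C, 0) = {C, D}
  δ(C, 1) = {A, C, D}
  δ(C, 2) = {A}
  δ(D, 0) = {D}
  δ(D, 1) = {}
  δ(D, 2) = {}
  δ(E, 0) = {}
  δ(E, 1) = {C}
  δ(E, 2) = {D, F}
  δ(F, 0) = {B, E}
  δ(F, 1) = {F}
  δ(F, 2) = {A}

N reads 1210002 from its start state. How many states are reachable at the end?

Start: {A}
read 1: {B, C, D}
read 2: {A, B, E, F}
read 1: {B, C, D, E, F}
read 0: {B, C, D, E}
read 0: {C, D}
read 0: {C, D}
read 2: {A}
Final reachable set {A} has 1 state.

1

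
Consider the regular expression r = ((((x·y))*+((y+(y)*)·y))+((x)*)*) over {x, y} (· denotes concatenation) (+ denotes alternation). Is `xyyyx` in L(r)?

no

Neither (((x·y))*+((y+(y)*)·y)) nor ((x)*)* matches xyyyx.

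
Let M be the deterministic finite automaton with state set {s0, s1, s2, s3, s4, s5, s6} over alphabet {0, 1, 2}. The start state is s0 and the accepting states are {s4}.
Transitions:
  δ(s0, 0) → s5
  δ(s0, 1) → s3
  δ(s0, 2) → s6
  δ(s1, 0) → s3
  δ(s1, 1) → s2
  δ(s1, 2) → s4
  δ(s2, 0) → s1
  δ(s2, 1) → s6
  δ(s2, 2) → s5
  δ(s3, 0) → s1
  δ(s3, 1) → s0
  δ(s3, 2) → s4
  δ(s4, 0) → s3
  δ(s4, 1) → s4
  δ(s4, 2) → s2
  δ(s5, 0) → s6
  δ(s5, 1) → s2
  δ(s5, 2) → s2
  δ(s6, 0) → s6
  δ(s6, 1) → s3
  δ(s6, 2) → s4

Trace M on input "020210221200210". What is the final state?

s3

s0 --0--> s5
s5 --2--> s2
s2 --0--> s1
s1 --2--> s4
s4 --1--> s4
s4 --0--> s3
s3 --2--> s4
s4 --2--> s2
s2 --1--> s6
s6 --2--> s4
s4 --0--> s3
s3 --0--> s1
s1 --2--> s4
s4 --1--> s4
s4 --0--> s3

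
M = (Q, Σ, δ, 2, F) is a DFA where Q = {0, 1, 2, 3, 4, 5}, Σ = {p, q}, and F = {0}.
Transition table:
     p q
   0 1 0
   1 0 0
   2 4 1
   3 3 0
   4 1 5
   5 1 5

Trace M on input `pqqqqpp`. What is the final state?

2 --p--> 4
4 --q--> 5
5 --q--> 5
5 --q--> 5
5 --q--> 5
5 --p--> 1
1 --p--> 0

0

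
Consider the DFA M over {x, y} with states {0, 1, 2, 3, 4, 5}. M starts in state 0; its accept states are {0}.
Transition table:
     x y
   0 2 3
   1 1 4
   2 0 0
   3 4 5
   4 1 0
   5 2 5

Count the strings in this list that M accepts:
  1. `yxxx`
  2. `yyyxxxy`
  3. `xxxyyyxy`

`yxxx`: rejected
`yyyxxxy`: accepted
`xxxyyyxy`: accepted

2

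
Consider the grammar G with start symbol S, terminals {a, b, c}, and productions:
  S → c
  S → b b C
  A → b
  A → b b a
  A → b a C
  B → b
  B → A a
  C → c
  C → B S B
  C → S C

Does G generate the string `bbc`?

yes

S ⇒ bbC ⇒ bbc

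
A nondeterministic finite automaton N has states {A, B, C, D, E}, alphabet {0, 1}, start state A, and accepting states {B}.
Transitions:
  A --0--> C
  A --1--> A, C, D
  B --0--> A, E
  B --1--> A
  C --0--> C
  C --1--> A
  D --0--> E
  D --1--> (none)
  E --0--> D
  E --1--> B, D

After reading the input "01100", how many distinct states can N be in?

2

Start: {A}
read 0: {C}
read 1: {A}
read 1: {A, C, D}
read 0: {C, E}
read 0: {C, D}
Final reachable set {C, D} has 2 states.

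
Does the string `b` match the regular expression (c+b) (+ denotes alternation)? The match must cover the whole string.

yes

The right alternative b matches b.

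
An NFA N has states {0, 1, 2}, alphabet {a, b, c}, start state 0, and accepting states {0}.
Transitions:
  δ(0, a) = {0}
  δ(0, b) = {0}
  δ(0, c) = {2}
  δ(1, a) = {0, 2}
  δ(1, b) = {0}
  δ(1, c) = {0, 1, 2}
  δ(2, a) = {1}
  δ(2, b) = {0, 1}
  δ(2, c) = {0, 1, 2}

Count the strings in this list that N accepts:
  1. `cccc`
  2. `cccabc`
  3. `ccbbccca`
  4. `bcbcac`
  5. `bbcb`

`cccc`: accepted
`cccabc`: accepted
`ccbbccca`: accepted
`bcbcac`: accepted
`bbcb`: accepted

5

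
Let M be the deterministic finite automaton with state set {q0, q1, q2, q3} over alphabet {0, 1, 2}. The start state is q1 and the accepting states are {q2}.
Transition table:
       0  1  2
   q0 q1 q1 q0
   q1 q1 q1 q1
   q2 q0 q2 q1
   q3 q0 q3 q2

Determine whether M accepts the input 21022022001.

rejected

q1 --2--> q1
q1 --1--> q1
q1 --0--> q1
q1 --2--> q1
q1 --2--> q1
q1 --0--> q1
q1 --2--> q1
q1 --2--> q1
q1 --0--> q1
q1 --0--> q1
q1 --1--> q1
End in state q1, which is not an accepting state.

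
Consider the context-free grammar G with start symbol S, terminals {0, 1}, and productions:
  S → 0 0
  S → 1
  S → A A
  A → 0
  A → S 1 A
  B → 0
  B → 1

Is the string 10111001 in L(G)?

no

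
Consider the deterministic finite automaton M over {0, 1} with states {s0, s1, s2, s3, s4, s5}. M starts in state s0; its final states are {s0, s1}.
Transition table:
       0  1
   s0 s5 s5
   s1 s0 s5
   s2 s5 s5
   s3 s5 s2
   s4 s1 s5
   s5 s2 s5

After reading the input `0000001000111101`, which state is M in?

s0 --0--> s5
s5 --0--> s2
s2 --0--> s5
s5 --0--> s2
s2 --0--> s5
s5 --0--> s2
s2 --1--> s5
s5 --0--> s2
s2 --0--> s5
s5 --0--> s2
s2 --1--> s5
s5 --1--> s5
s5 --1--> s5
s5 --1--> s5
s5 --0--> s2
s2 --1--> s5

s5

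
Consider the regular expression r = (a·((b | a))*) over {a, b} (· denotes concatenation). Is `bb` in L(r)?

No split of bb into u·v has a matching u and ((b|a))* matching v.

no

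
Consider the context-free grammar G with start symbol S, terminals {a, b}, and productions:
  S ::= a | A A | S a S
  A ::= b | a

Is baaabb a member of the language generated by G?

no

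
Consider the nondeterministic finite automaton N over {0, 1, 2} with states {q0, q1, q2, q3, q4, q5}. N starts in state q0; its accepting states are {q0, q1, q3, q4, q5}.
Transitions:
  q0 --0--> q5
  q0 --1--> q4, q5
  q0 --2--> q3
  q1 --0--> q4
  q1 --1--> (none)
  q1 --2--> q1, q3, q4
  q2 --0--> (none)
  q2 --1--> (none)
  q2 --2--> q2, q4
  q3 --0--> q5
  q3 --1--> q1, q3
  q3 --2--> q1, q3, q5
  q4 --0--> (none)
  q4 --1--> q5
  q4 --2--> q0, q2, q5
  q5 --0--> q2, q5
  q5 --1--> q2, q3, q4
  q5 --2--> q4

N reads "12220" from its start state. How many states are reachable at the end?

Start: {q0}
read 1: {q4, q5}
read 2: {q0, q2, q4, q5}
read 2: {q0, q2, q3, q4, q5}
read 2: {q0, q1, q2, q3, q4, q5}
read 0: {q2, q4, q5}
Final reachable set {q2, q4, q5} has 3 states.

3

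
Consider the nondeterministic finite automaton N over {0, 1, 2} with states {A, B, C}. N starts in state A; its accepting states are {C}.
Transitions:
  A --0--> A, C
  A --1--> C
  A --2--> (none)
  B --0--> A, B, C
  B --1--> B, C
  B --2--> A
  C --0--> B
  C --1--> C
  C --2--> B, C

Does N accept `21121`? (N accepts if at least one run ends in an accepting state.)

Start: {A}
read 2: {}
The reachable set is empty and stays empty for the remaining 4 symbols.
Reachable ∩ accepting = {} — empty.

rejected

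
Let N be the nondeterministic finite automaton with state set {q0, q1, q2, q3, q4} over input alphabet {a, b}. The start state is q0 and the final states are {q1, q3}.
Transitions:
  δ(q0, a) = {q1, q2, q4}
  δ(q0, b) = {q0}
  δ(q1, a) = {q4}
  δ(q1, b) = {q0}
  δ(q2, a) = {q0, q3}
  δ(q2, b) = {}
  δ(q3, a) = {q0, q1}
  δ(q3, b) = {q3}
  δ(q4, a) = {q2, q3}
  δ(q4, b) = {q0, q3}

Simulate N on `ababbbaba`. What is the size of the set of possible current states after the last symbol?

Start: {q0}
read a: {q1, q2, q4}
read b: {q0, q3}
read a: {q0, q1, q2, q4}
read b: {q0, q3}
read b: {q0, q3}
read b: {q0, q3}
read a: {q0, q1, q2, q4}
read b: {q0, q3}
read a: {q0, q1, q2, q4}
Final reachable set {q0, q1, q2, q4} has 4 states.

4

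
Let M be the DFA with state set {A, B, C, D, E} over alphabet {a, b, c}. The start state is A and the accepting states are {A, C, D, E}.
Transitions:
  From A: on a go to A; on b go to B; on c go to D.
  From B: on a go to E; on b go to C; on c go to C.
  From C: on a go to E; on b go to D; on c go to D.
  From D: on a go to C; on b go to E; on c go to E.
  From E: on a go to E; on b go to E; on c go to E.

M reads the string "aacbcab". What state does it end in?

E

A --a--> A
A --a--> A
A --c--> D
D --b--> E
E --c--> E
E --a--> E
E --b--> E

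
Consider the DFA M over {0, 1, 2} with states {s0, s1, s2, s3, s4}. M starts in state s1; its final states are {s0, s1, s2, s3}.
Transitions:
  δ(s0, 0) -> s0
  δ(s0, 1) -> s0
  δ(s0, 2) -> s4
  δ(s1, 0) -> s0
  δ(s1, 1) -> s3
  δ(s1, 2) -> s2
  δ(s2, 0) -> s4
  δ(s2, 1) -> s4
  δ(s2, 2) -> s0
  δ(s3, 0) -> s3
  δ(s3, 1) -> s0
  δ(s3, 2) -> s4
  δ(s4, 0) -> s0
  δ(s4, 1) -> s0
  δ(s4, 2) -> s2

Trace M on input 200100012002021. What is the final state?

s1 --2--> s2
s2 --0--> s4
s4 --0--> s0
s0 --1--> s0
s0 --0--> s0
s0 --0--> s0
s0 --0--> s0
s0 --1--> s0
s0 --2--> s4
s4 --0--> s0
s0 --0--> s0
s0 --2--> s4
s4 --0--> s0
s0 --2--> s4
s4 --1--> s0

s0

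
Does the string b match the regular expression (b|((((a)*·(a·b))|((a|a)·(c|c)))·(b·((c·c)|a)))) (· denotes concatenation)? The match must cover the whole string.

yes

The left alternative b matches b.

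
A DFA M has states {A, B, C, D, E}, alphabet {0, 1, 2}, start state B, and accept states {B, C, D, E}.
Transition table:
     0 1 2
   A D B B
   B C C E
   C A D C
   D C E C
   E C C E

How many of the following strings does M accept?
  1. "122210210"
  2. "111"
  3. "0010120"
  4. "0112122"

"122210210": accepted
"111": accepted
"0010120": rejected
"0112122": accepted

3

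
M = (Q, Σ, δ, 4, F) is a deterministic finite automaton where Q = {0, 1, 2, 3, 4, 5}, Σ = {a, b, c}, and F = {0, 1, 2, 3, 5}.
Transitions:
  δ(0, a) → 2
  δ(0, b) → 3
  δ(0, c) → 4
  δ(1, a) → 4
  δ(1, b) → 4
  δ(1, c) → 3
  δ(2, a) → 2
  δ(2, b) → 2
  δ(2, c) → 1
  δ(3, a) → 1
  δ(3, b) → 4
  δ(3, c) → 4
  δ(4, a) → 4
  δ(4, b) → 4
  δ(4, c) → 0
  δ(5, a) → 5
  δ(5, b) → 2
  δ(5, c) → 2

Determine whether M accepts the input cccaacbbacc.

rejected

4 --c--> 0
0 --c--> 4
4 --c--> 0
0 --a--> 2
2 --a--> 2
2 --c--> 1
1 --b--> 4
4 --b--> 4
4 --a--> 4
4 --c--> 0
0 --c--> 4
End in state 4, which is not an accepting state.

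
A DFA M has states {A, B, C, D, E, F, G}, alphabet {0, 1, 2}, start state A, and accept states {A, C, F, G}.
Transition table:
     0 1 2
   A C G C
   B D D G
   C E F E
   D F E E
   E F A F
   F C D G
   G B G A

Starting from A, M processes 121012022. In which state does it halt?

A --1--> G
G --2--> A
A --1--> G
G --0--> B
B --1--> D
D --2--> E
E --0--> F
F --2--> G
G --2--> A

A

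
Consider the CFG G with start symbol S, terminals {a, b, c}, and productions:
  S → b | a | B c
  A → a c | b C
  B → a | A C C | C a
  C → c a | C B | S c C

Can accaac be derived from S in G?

S ⇒ Bc ⇒ Cac ⇒ ScCac ⇒ acCac ⇒ accaac

yes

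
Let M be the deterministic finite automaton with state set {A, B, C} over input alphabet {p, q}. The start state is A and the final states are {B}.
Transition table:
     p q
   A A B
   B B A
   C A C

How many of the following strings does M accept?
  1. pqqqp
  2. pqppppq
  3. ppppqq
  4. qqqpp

pqqqp: accepted
pqppppq: rejected
ppppqq: rejected
qqqpp: accepted

2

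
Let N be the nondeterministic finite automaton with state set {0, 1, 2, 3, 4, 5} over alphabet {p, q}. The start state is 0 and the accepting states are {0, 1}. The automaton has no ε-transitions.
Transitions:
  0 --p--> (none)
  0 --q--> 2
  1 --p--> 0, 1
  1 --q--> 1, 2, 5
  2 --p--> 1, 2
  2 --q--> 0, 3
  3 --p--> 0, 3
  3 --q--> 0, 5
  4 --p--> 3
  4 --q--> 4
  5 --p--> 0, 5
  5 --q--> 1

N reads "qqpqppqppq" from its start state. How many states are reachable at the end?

Start: {0}
read q: {2}
read q: {0, 3}
read p: {0, 3}
read q: {0, 2, 5}
read p: {0, 1, 2, 5}
read p: {0, 1, 2, 5}
read q: {0, 1, 2, 3, 5}
read p: {0, 1, 2, 3, 5}
read p: {0, 1, 2, 3, 5}
read q: {0, 1, 2, 3, 5}
Final reachable set {0, 1, 2, 3, 5} has 5 states.

5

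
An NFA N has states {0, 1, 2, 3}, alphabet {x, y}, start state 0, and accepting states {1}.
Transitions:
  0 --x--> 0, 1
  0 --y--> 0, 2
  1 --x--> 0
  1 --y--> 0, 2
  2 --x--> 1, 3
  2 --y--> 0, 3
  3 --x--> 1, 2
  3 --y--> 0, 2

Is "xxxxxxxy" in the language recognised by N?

Start: {0}
read x: {0, 1}
read x: {0, 1}
read x: {0, 1}
read x: {0, 1}
read x: {0, 1}
read x: {0, 1}
read x: {0, 1}
read y: {0, 2}
Reachable ∩ accepting = {} — empty.

rejected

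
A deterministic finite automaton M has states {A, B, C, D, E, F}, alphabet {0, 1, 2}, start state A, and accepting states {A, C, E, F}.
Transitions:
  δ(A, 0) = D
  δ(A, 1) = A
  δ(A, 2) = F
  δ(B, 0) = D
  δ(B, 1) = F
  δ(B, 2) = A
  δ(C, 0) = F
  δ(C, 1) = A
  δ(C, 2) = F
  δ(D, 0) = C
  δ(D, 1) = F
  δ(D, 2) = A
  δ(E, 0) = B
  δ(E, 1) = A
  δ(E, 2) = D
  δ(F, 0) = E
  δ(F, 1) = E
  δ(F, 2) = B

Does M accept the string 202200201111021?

accepted

A --2--> F
F --0--> E
E --2--> D
D --2--> A
A --0--> D
D --0--> C
C --2--> F
F --0--> E
E --1--> A
A --1--> A
A --1--> A
A --1--> A
A --0--> D
D --2--> A
A --1--> A
End in state A, which is an accepting state.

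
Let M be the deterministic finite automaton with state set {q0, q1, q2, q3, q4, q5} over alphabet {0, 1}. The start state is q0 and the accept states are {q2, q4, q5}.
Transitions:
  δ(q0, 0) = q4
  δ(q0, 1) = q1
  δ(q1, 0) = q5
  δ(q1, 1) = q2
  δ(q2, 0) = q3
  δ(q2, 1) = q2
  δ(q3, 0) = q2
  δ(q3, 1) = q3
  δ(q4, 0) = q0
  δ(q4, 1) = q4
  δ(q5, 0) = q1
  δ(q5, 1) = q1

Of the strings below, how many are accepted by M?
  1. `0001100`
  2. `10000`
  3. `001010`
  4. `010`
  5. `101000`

`0001100`: accepted
`10000`: rejected
`001010`: accepted
`010`: rejected
`101000`: accepted

3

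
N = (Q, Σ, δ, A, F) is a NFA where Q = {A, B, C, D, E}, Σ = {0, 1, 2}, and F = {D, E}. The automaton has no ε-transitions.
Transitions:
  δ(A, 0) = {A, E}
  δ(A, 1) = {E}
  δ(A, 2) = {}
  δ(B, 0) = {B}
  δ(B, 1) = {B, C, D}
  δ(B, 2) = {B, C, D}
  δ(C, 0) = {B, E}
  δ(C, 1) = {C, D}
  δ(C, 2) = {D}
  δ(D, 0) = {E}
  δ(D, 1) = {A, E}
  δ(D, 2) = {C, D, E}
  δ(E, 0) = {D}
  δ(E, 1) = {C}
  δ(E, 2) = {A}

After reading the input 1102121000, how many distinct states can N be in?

4

Start: {A}
read 1: {E}
read 1: {C}
read 0: {B, E}
read 2: {A, B, C, D}
read 1: {A, B, C, D, E}
read 2: {A, B, C, D, E}
read 1: {A, B, C, D, E}
read 0: {A, B, D, E}
read 0: {A, B, D, E}
read 0: {A, B, D, E}
Final reachable set {A, B, D, E} has 4 states.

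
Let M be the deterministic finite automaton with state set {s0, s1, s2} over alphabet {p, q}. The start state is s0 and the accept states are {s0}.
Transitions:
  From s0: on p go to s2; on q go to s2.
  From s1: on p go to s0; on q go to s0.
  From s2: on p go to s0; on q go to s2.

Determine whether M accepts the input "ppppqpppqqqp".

s0 --p--> s2
s2 --p--> s0
s0 --p--> s2
s2 --p--> s0
s0 --q--> s2
s2 --p--> s0
s0 --p--> s2
s2 --p--> s0
s0 --q--> s2
s2 --q--> s2
s2 --q--> s2
s2 --p--> s0
End in state s0, which is an accepting state.

accepted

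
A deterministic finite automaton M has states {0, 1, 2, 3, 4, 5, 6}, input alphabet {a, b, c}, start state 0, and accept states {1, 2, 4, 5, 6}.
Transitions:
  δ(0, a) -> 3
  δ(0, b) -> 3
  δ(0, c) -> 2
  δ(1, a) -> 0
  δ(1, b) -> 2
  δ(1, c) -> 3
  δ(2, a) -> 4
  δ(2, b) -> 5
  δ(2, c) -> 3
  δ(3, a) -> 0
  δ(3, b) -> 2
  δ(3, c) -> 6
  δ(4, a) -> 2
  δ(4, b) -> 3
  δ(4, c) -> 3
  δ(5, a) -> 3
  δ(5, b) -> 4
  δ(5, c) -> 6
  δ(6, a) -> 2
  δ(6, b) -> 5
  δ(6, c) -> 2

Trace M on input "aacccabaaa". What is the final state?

3

0 --a--> 3
3 --a--> 0
0 --c--> 2
2 --c--> 3
3 --c--> 6
6 --a--> 2
2 --b--> 5
5 --a--> 3
3 --a--> 0
0 --a--> 3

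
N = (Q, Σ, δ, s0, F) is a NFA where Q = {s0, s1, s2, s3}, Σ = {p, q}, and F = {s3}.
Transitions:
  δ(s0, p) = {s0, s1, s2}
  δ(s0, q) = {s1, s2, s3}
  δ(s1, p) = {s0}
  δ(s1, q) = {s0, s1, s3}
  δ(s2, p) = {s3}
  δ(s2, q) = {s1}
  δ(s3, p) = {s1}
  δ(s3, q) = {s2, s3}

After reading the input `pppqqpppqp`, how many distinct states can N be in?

4

Start: {s0}
read p: {s0, s1, s2}
read p: {s0, s1, s2, s3}
read p: {s0, s1, s2, s3}
read q: {s0, s1, s2, s3}
read q: {s0, s1, s2, s3}
read p: {s0, s1, s2, s3}
read p: {s0, s1, s2, s3}
read p: {s0, s1, s2, s3}
read q: {s0, s1, s2, s3}
read p: {s0, s1, s2, s3}
Final reachable set {s0, s1, s2, s3} has 4 states.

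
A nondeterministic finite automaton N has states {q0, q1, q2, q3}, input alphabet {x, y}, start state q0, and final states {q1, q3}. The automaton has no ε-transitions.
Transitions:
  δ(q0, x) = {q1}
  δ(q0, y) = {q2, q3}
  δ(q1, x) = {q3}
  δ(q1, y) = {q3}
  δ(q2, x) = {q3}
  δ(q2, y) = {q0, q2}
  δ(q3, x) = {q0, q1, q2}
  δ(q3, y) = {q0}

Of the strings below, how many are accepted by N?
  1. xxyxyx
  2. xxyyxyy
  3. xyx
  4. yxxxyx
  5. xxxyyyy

xxyxyx: accepted
xxyyxyy: accepted
xyx: accepted
yxxxyx: accepted
xxxyyyy: accepted

5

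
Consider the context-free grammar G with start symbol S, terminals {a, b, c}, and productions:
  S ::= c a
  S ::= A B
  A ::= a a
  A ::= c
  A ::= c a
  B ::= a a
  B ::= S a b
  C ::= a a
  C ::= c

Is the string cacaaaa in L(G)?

no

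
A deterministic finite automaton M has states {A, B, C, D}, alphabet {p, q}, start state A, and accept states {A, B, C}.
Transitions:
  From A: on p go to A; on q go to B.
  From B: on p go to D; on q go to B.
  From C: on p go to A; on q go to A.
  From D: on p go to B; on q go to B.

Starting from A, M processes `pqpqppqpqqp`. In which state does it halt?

D

A --p--> A
A --q--> B
B --p--> D
D --q--> B
B --p--> D
D --p--> B
B --q--> B
B --p--> D
D --q--> B
B --q--> B
B --p--> D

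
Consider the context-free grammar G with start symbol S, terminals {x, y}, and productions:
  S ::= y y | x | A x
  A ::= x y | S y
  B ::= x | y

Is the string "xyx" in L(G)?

S ⇒ Ax ⇒ xyx

yes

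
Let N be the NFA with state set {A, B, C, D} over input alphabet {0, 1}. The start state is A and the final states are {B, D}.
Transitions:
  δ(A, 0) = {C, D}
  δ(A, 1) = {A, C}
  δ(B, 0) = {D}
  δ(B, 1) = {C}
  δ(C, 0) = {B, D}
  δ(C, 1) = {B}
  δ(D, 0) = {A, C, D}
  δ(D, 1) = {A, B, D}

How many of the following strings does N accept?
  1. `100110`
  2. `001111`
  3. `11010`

3

`100110`: accepted
`001111`: accepted
`11010`: accepted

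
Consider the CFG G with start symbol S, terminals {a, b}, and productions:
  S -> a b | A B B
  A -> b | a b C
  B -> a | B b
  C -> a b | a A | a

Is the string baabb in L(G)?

S ⇒ ABB ⇒ bBB ⇒ baB ⇒ baBb ⇒ baBbb ⇒ baabb

yes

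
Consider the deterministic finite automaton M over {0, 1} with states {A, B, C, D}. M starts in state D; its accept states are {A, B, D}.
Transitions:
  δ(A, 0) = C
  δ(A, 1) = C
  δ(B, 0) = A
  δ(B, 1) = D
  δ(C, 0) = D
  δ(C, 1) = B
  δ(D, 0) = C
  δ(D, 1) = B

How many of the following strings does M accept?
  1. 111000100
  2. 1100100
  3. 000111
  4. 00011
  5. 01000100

111000100: rejected
1100100: rejected
000111: accepted
00011: accepted
01000100: rejected

2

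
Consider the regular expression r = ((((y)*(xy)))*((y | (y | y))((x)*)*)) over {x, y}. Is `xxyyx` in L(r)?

no

No split of xxyyx into u·v has (((y)*(xy)))* matching u and ((y|(y|y))((x)*)*) matching v.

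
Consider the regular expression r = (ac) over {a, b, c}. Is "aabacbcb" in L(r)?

No split of aabacbcb into u·v has a matching u and c matching v.

no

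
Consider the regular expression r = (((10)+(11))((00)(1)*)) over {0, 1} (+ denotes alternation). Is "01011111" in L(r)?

no

No split of 01011111 into u·v has ((10)+(11)) matching u and ((00)(1)*) matching v.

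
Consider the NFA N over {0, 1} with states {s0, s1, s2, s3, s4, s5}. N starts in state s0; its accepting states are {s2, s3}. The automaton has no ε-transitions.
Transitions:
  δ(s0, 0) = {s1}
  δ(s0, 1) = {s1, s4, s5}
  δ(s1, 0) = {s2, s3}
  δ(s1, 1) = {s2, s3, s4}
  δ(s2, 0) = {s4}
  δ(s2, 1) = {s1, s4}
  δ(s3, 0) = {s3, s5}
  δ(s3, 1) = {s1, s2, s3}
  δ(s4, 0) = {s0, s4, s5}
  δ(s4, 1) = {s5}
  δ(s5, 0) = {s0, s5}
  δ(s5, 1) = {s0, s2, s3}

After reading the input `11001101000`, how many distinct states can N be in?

Start: {s0}
read 1: {s1, s4, s5}
read 1: {s0, s2, s3, s4, s5}
read 0: {s0, s1, s3, s4, s5}
read 0: {s0, s1, s2, s3, s4, s5}
read 1: {s0, s1, s2, s3, s4, s5}
read 1: {s0, s1, s2, s3, s4, s5}
read 0: {s0, s1, s2, s3, s4, s5}
read 1: {s0, s1, s2, s3, s4, s5}
read 0: {s0, s1, s2, s3, s4, s5}
read 0: {s0, s1, s2, s3, s4, s5}
read 0: {s0, s1, s2, s3, s4, s5}
Final reachable set {s0, s1, s2, s3, s4, s5} has 6 states.

6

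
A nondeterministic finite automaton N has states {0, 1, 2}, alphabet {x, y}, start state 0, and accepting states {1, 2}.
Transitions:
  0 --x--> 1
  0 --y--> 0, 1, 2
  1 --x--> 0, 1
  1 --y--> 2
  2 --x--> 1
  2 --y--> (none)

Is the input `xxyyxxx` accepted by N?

Start: {0}
read x: {1}
read x: {0, 1}
read y: {0, 1, 2}
read y: {0, 1, 2}
read x: {0, 1}
read x: {0, 1}
read x: {0, 1}
Reachable ∩ accepting = {1} — nonempty.

accepted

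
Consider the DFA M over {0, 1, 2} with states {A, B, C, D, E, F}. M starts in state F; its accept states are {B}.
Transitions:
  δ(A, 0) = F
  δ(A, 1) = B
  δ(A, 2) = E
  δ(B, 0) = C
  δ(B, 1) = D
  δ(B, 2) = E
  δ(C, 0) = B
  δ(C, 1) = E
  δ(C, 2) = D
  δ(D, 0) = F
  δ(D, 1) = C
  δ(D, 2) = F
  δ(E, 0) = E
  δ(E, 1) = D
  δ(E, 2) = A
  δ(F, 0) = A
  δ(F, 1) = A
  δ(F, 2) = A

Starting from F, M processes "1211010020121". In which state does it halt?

F --1--> A
A --2--> E
E --1--> D
D --1--> C
C --0--> B
B --1--> D
D --0--> F
F --0--> A
A --2--> E
E --0--> E
E --1--> D
D --2--> F
F --1--> A

A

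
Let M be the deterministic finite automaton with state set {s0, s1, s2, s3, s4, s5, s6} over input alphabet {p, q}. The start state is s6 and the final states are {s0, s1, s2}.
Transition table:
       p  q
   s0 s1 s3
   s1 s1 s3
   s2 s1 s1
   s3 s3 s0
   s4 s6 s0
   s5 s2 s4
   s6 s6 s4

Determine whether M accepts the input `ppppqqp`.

s6 --p--> s6
s6 --p--> s6
s6 --p--> s6
s6 --p--> s6
s6 --q--> s4
s4 --q--> s0
s0 --p--> s1
End in state s1, which is an accepting state.

accepted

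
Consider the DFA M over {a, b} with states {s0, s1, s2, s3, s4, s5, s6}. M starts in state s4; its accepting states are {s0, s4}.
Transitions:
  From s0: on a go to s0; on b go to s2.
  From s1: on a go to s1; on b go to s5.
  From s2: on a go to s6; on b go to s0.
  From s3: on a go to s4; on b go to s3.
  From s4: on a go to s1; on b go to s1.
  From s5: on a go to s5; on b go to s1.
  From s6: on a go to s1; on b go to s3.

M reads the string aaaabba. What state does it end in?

s1

s4 --a--> s1
s1 --a--> s1
s1 --a--> s1
s1 --a--> s1
s1 --b--> s5
s5 --b--> s1
s1 --a--> s1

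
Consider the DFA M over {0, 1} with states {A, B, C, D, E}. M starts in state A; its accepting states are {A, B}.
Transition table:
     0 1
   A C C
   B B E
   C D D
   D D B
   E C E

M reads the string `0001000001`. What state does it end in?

A --0--> C
C --0--> D
D --0--> D
D --1--> B
B --0--> B
B --0--> B
B --0--> B
B --0--> B
B --0--> B
B --1--> E

E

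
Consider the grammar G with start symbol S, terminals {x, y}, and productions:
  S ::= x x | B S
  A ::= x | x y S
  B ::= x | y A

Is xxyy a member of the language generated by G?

no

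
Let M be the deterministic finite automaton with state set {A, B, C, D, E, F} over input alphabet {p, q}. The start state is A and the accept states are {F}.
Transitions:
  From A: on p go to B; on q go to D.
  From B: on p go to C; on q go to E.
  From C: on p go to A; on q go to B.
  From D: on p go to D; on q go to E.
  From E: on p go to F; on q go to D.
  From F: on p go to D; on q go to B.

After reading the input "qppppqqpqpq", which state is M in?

A --q--> D
D --p--> D
D --p--> D
D --p--> D
D --p--> D
D --q--> E
E --q--> D
D --p--> D
D --q--> E
E --p--> F
F --q--> B

B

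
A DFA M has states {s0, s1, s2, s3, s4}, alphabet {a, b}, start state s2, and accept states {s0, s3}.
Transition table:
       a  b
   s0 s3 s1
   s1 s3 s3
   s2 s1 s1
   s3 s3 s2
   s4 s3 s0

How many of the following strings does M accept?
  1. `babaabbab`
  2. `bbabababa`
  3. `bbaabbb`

`babaabbab`: rejected
`bbabababa`: rejected
`bbaabbb`: accepted

1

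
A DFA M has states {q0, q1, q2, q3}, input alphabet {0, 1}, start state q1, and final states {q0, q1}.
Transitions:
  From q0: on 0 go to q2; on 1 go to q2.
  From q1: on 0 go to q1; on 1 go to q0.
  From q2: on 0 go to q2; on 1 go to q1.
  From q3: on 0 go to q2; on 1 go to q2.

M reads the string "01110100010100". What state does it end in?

q1 --0--> q1
q1 --1--> q0
q0 --1--> q2
q2 --1--> q1
q1 --0--> q1
q1 --1--> q0
q0 --0--> q2
q2 --0--> q2
q2 --0--> q2
q2 --1--> q1
q1 --0--> q1
q1 --1--> q0
q0 --0--> q2
q2 --0--> q2

q2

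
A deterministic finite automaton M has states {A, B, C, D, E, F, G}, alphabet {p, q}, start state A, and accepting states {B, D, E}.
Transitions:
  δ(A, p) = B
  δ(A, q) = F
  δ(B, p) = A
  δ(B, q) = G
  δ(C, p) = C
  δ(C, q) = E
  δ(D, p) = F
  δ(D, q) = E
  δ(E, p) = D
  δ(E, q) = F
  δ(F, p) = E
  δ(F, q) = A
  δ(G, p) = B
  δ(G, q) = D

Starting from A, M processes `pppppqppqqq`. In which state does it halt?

A --p--> B
B --p--> A
A --p--> B
B --p--> A
A --p--> B
B --q--> G
G --p--> B
B --p--> A
A --q--> F
F --q--> A
A --q--> F

F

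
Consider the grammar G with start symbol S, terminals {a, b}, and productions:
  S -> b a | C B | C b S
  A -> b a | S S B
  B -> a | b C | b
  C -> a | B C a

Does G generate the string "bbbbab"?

no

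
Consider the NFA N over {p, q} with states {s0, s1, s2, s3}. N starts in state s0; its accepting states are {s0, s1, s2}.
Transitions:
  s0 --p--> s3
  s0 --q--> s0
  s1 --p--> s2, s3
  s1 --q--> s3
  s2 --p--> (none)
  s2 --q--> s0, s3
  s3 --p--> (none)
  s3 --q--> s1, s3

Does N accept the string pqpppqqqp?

Start: {s0}
read p: {s3}
read q: {s1, s3}
read p: {s2, s3}
read p: {}
The reachable set is empty and stays empty for the remaining 5 symbols.
Reachable ∩ accepting = {} — empty.

rejected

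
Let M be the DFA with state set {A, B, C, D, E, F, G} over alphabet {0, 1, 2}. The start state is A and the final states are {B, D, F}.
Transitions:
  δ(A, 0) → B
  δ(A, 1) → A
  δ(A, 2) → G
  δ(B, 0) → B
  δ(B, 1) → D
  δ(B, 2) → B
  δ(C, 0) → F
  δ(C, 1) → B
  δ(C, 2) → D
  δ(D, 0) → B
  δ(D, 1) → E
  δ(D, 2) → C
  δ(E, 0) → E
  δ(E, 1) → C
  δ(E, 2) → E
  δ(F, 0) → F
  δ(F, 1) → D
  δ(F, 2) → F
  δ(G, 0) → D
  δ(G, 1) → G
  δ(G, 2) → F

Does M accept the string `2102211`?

rejected

A --2--> G
G --1--> G
G --0--> D
D --2--> C
C --2--> D
D --1--> E
E --1--> C
End in state C, which is not an accepting state.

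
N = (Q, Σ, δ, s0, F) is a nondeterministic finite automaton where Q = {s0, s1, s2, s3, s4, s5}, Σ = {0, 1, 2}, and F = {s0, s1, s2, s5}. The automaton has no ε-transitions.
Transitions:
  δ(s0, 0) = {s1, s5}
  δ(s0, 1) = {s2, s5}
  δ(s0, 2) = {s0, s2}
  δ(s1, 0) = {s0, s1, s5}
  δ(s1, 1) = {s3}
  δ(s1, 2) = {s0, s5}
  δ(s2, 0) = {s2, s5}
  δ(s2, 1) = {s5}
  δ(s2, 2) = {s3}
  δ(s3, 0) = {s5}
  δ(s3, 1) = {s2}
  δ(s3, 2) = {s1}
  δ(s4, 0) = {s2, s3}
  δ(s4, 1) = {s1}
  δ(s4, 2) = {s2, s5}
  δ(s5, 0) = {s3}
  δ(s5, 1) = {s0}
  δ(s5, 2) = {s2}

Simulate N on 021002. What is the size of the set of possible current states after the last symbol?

5

Start: {s0}
read 0: {s1, s5}
read 2: {s0, s2, s5}
read 1: {s0, s2, s5}
read 0: {s1, s2, s3, s5}
read 0: {s0, s1, s2, s3, s5}
read 2: {s0, s1, s2, s3, s5}
Final reachable set {s0, s1, s2, s3, s5} has 5 states.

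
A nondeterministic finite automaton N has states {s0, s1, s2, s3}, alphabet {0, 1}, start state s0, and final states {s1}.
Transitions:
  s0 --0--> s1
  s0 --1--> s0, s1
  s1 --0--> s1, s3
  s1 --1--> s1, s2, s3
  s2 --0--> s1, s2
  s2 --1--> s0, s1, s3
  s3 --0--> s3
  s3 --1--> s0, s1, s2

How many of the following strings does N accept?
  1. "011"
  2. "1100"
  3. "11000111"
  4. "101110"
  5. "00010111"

5

"011": accepted
"1100": accepted
"11000111": accepted
"101110": accepted
"00010111": accepted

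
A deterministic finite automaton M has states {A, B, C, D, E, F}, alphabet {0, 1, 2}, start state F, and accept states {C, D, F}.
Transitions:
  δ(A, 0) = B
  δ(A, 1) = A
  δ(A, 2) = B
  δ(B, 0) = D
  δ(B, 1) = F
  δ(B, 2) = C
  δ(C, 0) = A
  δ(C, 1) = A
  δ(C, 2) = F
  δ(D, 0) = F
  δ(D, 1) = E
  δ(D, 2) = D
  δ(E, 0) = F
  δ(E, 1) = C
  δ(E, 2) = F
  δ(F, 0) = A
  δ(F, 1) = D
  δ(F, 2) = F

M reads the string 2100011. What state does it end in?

F --2--> F
F --1--> D
D --0--> F
F --0--> A
A --0--> B
B --1--> F
F --1--> D

D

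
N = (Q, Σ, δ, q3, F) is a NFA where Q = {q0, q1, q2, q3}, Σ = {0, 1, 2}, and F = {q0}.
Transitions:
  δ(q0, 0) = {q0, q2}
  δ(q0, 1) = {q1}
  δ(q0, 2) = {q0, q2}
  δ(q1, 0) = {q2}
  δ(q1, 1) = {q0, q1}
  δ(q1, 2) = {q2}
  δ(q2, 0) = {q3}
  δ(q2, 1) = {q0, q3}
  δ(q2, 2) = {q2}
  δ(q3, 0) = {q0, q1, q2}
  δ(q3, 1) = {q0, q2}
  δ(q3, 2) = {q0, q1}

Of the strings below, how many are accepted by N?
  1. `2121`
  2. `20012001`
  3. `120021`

3

`2121`: accepted
`20012001`: accepted
`120021`: accepted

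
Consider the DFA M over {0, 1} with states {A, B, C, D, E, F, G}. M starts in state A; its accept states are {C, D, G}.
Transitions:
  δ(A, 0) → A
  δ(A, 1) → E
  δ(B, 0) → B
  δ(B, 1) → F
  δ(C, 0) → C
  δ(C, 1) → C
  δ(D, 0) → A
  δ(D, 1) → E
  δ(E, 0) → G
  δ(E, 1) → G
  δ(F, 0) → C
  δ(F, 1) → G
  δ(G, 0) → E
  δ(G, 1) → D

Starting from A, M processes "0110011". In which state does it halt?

A --0--> A
A --1--> E
E --1--> G
G --0--> E
E --0--> G
G --1--> D
D --1--> E

E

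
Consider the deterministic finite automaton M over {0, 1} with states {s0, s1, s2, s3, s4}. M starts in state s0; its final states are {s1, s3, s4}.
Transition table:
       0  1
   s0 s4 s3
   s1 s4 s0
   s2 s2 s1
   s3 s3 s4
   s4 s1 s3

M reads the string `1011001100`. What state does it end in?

s3

s0 --1--> s3
s3 --0--> s3
s3 --1--> s4
s4 --1--> s3
s3 --0--> s3
s3 --0--> s3
s3 --1--> s4
s4 --1--> s3
s3 --0--> s3
s3 --0--> s3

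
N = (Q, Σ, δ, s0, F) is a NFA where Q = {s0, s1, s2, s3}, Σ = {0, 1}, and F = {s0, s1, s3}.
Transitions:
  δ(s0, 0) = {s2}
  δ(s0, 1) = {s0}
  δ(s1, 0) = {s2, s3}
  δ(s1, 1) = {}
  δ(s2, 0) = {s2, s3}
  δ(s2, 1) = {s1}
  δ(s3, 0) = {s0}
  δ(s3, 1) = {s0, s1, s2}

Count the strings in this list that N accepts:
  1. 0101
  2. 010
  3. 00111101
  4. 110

3

0101: accepted
010: accepted
00111101: accepted
110: rejected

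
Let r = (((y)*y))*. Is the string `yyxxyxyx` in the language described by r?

no

yyxxyxyx cannot be split into zero or more pieces each matching ((y)*y).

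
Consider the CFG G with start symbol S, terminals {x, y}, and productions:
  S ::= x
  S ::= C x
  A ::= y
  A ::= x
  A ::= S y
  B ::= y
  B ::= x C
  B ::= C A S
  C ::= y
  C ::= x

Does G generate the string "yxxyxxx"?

no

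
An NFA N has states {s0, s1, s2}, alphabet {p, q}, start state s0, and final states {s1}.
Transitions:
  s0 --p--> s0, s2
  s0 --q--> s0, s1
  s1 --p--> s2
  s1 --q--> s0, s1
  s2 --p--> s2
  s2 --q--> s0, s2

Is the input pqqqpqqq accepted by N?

accepted

Start: {s0}
read p: {s0, s2}
read q: {s0, s1, s2}
read q: {s0, s1, s2}
read q: {s0, s1, s2}
read p: {s0, s2}
read q: {s0, s1, s2}
read q: {s0, s1, s2}
read q: {s0, s1, s2}
Reachable ∩ accepting = {s1} — nonempty.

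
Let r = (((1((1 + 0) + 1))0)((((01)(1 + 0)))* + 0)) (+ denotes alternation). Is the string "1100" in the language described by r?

Split as 110·0: ((1((1+0)+1))0) matches 110 and ((((01)(1+0)))*+0) matches 0.

yes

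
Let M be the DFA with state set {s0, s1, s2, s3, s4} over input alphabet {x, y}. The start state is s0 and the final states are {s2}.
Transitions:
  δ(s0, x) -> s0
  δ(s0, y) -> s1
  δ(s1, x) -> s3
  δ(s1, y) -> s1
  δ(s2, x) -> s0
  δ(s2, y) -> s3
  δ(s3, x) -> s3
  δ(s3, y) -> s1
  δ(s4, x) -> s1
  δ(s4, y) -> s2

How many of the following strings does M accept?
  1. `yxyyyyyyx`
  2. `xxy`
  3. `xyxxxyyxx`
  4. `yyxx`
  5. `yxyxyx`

0

`yxyyyyyyx`: rejected
`xxy`: rejected
`xyxxxyyxx`: rejected
`yyxx`: rejected
`yxyxyx`: rejected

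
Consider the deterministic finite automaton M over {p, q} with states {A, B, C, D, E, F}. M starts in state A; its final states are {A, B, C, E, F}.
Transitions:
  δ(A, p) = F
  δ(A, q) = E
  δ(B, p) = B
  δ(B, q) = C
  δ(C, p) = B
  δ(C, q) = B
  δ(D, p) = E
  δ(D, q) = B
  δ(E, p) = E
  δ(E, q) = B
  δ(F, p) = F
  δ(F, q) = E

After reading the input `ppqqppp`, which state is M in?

B

A --p--> F
F --p--> F
F --q--> E
E --q--> B
B --p--> B
B --p--> B
B --p--> B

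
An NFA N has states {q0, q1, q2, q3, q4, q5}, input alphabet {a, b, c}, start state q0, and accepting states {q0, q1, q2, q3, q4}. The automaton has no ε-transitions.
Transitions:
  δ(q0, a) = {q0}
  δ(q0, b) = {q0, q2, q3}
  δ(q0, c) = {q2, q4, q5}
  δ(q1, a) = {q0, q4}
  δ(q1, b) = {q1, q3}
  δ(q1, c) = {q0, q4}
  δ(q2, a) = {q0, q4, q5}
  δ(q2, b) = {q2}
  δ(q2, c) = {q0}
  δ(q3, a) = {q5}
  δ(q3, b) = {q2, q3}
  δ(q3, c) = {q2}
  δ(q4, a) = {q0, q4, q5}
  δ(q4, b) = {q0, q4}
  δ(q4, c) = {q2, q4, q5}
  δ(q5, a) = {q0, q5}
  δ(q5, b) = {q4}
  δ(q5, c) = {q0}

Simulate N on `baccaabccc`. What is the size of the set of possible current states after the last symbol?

Start: {q0}
read b: {q0, q2, q3}
read a: {q0, q4, q5}
read c: {q0, q2, q4, q5}
read c: {q0, q2, q4, q5}
read a: {q0, q4, q5}
read a: {q0, q4, q5}
read b: {q0, q2, q3, q4}
read c: {q0, q2, q4, q5}
read c: {q0, q2, q4, q5}
read c: {q0, q2, q4, q5}
Final reachable set {q0, q2, q4, q5} has 4 states.

4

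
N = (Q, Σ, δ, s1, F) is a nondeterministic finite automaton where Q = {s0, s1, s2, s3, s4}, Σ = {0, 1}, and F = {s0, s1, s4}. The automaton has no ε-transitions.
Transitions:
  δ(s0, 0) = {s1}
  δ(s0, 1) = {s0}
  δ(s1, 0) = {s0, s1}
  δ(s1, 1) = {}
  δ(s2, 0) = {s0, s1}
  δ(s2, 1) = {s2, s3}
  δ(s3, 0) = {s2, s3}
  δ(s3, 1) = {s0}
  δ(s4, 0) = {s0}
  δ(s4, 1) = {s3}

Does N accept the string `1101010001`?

rejected

Start: {s1}
read 1: {}
The reachable set is empty and stays empty for the remaining 9 symbols.
Reachable ∩ accepting = {} — empty.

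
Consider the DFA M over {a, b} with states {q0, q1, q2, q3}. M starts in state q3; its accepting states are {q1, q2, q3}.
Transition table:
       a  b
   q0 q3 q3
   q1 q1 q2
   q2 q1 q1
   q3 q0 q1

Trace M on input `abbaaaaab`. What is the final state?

q3 --a--> q0
q0 --b--> q3
q3 --b--> q1
q1 --a--> q1
q1 --a--> q1
q1 --a--> q1
q1 --a--> q1
q1 --a--> q1
q1 --b--> q2

q2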